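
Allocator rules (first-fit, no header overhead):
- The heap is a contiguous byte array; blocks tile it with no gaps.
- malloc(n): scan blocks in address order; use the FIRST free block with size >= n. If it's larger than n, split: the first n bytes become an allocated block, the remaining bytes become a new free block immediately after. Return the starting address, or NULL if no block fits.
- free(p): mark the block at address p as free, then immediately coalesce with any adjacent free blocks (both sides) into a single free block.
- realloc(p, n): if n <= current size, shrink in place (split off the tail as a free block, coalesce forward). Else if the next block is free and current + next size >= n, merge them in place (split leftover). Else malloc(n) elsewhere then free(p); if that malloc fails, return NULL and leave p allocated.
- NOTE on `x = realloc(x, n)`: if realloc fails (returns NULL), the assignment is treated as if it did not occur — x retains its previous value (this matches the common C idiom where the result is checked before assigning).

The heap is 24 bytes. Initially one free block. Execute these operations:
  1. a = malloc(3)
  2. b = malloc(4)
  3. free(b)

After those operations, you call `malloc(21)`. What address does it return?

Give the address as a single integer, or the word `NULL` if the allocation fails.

Answer: 3

Derivation:
Op 1: a = malloc(3) -> a = 0; heap: [0-2 ALLOC][3-23 FREE]
Op 2: b = malloc(4) -> b = 3; heap: [0-2 ALLOC][3-6 ALLOC][7-23 FREE]
Op 3: free(b) -> (freed b); heap: [0-2 ALLOC][3-23 FREE]
malloc(21): first-fit scan over [0-2 ALLOC][3-23 FREE] -> 3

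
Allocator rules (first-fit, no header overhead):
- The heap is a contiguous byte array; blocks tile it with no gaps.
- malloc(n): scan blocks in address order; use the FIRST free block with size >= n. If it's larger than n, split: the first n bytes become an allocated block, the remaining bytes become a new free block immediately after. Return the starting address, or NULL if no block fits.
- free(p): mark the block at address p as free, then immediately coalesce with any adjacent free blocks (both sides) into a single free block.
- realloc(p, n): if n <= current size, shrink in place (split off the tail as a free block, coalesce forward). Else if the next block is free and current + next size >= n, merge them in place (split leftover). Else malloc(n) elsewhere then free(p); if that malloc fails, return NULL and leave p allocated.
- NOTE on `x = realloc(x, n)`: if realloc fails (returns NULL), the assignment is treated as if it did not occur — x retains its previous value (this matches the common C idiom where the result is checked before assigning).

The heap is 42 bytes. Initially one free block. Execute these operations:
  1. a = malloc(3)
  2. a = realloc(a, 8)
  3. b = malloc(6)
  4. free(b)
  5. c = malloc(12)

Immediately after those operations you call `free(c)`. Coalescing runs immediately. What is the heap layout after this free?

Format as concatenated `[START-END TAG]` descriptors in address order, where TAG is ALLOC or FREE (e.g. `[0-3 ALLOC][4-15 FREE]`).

Op 1: a = malloc(3) -> a = 0; heap: [0-2 ALLOC][3-41 FREE]
Op 2: a = realloc(a, 8) -> a = 0; heap: [0-7 ALLOC][8-41 FREE]
Op 3: b = malloc(6) -> b = 8; heap: [0-7 ALLOC][8-13 ALLOC][14-41 FREE]
Op 4: free(b) -> (freed b); heap: [0-7 ALLOC][8-41 FREE]
Op 5: c = malloc(12) -> c = 8; heap: [0-7 ALLOC][8-19 ALLOC][20-41 FREE]
free(c): c = 8 -> block [8-19 ALLOC]; mark free, coalesce with adjacent free neighbors -> [0-7 ALLOC][8-41 FREE]

Answer: [0-7 ALLOC][8-41 FREE]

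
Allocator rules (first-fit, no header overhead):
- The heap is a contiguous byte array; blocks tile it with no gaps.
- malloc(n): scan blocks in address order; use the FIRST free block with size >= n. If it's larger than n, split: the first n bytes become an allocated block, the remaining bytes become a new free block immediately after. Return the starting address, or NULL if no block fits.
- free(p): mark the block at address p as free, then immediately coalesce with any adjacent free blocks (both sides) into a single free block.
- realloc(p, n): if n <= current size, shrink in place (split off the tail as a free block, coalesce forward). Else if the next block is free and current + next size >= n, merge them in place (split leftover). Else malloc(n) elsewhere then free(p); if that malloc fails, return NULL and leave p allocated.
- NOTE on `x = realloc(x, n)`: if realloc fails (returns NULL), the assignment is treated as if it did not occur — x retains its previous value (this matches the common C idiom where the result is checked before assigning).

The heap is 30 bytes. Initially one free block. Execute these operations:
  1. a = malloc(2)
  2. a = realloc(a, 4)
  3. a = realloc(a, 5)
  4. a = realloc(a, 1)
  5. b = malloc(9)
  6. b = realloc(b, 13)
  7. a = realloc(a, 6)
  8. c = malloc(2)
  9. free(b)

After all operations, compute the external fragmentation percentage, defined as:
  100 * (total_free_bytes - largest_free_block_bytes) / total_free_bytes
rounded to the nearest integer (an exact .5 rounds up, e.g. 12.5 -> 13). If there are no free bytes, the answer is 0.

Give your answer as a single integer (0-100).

Op 1: a = malloc(2) -> a = 0; heap: [0-1 ALLOC][2-29 FREE]
Op 2: a = realloc(a, 4) -> a = 0; heap: [0-3 ALLOC][4-29 FREE]
Op 3: a = realloc(a, 5) -> a = 0; heap: [0-4 ALLOC][5-29 FREE]
Op 4: a = realloc(a, 1) -> a = 0; heap: [0-0 ALLOC][1-29 FREE]
Op 5: b = malloc(9) -> b = 1; heap: [0-0 ALLOC][1-9 ALLOC][10-29 FREE]
Op 6: b = realloc(b, 13) -> b = 1; heap: [0-0 ALLOC][1-13 ALLOC][14-29 FREE]
Op 7: a = realloc(a, 6) -> a = 14; heap: [0-0 FREE][1-13 ALLOC][14-19 ALLOC][20-29 FREE]
Op 8: c = malloc(2) -> c = 20; heap: [0-0 FREE][1-13 ALLOC][14-19 ALLOC][20-21 ALLOC][22-29 FREE]
Op 9: free(b) -> (freed b); heap: [0-13 FREE][14-19 ALLOC][20-21 ALLOC][22-29 FREE]
Free blocks: [14 8] total_free=22 largest=14 -> 100*(22-14)/22 = 800/22 ≈ 36.364 -> rounds to 36

Answer: 36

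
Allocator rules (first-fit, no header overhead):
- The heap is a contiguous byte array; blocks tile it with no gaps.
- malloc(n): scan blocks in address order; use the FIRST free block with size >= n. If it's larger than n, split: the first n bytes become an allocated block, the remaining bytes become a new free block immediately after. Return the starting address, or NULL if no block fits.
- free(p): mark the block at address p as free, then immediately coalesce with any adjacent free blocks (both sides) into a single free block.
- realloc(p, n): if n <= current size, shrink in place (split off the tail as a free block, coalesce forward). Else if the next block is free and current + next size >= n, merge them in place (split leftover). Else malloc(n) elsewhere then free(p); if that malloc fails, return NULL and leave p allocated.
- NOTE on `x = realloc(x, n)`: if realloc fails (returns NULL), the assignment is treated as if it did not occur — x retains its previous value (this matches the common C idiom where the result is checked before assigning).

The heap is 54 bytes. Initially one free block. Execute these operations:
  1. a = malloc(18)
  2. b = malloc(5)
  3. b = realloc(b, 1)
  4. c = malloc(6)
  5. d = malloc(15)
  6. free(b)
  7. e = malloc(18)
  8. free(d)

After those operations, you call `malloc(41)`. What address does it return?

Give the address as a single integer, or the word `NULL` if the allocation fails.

Answer: NULL

Derivation:
Op 1: a = malloc(18) -> a = 0; heap: [0-17 ALLOC][18-53 FREE]
Op 2: b = malloc(5) -> b = 18; heap: [0-17 ALLOC][18-22 ALLOC][23-53 FREE]
Op 3: b = realloc(b, 1) -> b = 18; heap: [0-17 ALLOC][18-18 ALLOC][19-53 FREE]
Op 4: c = malloc(6) -> c = 19; heap: [0-17 ALLOC][18-18 ALLOC][19-24 ALLOC][25-53 FREE]
Op 5: d = malloc(15) -> d = 25; heap: [0-17 ALLOC][18-18 ALLOC][19-24 ALLOC][25-39 ALLOC][40-53 FREE]
Op 6: free(b) -> (freed b); heap: [0-17 ALLOC][18-18 FREE][19-24 ALLOC][25-39 ALLOC][40-53 FREE]
Op 7: e = malloc(18) -> e = NULL; heap: [0-17 ALLOC][18-18 FREE][19-24 ALLOC][25-39 ALLOC][40-53 FREE]
Op 8: free(d) -> (freed d); heap: [0-17 ALLOC][18-18 FREE][19-24 ALLOC][25-53 FREE]
malloc(41): first-fit scan over [0-17 ALLOC][18-18 FREE][19-24 ALLOC][25-53 FREE] -> NULL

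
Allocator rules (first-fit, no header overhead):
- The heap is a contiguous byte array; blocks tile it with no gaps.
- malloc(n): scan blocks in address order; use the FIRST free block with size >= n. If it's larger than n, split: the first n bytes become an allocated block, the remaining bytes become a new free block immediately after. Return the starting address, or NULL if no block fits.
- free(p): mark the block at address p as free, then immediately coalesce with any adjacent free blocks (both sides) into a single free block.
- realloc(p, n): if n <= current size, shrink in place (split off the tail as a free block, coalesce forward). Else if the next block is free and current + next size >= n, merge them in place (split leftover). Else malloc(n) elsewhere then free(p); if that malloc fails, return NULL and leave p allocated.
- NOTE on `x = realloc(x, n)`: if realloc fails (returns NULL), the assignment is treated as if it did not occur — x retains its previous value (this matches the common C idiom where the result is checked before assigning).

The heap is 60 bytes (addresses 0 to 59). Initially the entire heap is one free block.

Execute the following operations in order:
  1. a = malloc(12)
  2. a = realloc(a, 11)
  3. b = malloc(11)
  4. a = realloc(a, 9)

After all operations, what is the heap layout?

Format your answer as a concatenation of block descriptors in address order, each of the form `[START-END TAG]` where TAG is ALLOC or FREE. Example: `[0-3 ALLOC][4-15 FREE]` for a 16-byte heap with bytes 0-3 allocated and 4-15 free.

Answer: [0-8 ALLOC][9-10 FREE][11-21 ALLOC][22-59 FREE]

Derivation:
Op 1: a = malloc(12) -> a = 0; heap: [0-11 ALLOC][12-59 FREE]
Op 2: a = realloc(a, 11) -> a = 0; heap: [0-10 ALLOC][11-59 FREE]
Op 3: b = malloc(11) -> b = 11; heap: [0-10 ALLOC][11-21 ALLOC][22-59 FREE]
Op 4: a = realloc(a, 9) -> a = 0; heap: [0-8 ALLOC][9-10 FREE][11-21 ALLOC][22-59 FREE]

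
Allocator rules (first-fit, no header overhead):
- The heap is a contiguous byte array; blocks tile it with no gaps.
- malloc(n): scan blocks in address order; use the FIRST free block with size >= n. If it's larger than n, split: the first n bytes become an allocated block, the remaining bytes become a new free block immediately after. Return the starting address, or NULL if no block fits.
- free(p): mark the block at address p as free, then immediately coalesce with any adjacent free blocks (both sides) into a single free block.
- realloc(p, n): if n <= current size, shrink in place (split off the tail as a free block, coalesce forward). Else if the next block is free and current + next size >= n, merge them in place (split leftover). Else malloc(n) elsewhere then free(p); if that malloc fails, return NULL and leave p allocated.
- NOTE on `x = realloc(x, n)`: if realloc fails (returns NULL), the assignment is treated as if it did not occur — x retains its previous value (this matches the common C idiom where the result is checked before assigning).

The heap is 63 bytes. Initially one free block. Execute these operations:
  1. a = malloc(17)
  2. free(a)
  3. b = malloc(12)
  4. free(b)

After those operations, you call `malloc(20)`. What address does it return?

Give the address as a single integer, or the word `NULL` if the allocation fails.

Op 1: a = malloc(17) -> a = 0; heap: [0-16 ALLOC][17-62 FREE]
Op 2: free(a) -> (freed a); heap: [0-62 FREE]
Op 3: b = malloc(12) -> b = 0; heap: [0-11 ALLOC][12-62 FREE]
Op 4: free(b) -> (freed b); heap: [0-62 FREE]
malloc(20): first-fit scan over [0-62 FREE] -> 0

Answer: 0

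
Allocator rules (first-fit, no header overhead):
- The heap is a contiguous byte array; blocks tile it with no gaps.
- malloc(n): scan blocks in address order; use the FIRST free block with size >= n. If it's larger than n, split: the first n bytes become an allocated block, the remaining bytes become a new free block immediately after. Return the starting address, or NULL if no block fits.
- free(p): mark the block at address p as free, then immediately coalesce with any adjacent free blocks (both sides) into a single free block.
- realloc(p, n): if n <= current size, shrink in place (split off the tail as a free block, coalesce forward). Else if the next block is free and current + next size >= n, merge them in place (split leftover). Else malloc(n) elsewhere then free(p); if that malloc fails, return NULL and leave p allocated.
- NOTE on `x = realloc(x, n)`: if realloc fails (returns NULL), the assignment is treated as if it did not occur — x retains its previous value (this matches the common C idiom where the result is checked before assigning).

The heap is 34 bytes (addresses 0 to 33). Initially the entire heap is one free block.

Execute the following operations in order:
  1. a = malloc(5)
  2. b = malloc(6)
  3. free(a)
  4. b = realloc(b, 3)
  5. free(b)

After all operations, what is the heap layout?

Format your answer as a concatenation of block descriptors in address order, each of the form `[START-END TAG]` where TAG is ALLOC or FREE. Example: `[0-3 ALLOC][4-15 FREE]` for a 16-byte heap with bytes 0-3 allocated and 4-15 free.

Answer: [0-33 FREE]

Derivation:
Op 1: a = malloc(5) -> a = 0; heap: [0-4 ALLOC][5-33 FREE]
Op 2: b = malloc(6) -> b = 5; heap: [0-4 ALLOC][5-10 ALLOC][11-33 FREE]
Op 3: free(a) -> (freed a); heap: [0-4 FREE][5-10 ALLOC][11-33 FREE]
Op 4: b = realloc(b, 3) -> b = 5; heap: [0-4 FREE][5-7 ALLOC][8-33 FREE]
Op 5: free(b) -> (freed b); heap: [0-33 FREE]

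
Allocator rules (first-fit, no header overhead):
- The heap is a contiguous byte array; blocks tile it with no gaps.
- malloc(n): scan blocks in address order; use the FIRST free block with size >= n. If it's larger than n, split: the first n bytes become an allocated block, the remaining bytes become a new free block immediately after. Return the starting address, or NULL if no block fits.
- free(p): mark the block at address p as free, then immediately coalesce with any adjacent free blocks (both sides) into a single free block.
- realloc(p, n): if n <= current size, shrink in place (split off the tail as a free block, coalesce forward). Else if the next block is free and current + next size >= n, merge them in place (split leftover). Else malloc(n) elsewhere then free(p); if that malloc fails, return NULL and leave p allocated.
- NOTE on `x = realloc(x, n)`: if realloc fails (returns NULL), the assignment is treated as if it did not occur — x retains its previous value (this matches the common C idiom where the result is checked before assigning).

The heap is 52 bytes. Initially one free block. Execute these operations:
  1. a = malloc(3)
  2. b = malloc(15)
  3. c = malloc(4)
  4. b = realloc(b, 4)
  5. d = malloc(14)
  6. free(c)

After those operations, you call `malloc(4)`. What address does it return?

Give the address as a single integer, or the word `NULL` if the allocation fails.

Op 1: a = malloc(3) -> a = 0; heap: [0-2 ALLOC][3-51 FREE]
Op 2: b = malloc(15) -> b = 3; heap: [0-2 ALLOC][3-17 ALLOC][18-51 FREE]
Op 3: c = malloc(4) -> c = 18; heap: [0-2 ALLOC][3-17 ALLOC][18-21 ALLOC][22-51 FREE]
Op 4: b = realloc(b, 4) -> b = 3; heap: [0-2 ALLOC][3-6 ALLOC][7-17 FREE][18-21 ALLOC][22-51 FREE]
Op 5: d = malloc(14) -> d = 22; heap: [0-2 ALLOC][3-6 ALLOC][7-17 FREE][18-21 ALLOC][22-35 ALLOC][36-51 FREE]
Op 6: free(c) -> (freed c); heap: [0-2 ALLOC][3-6 ALLOC][7-21 FREE][22-35 ALLOC][36-51 FREE]
malloc(4): first-fit scan over [0-2 ALLOC][3-6 ALLOC][7-21 FREE][22-35 ALLOC][36-51 FREE] -> 7

Answer: 7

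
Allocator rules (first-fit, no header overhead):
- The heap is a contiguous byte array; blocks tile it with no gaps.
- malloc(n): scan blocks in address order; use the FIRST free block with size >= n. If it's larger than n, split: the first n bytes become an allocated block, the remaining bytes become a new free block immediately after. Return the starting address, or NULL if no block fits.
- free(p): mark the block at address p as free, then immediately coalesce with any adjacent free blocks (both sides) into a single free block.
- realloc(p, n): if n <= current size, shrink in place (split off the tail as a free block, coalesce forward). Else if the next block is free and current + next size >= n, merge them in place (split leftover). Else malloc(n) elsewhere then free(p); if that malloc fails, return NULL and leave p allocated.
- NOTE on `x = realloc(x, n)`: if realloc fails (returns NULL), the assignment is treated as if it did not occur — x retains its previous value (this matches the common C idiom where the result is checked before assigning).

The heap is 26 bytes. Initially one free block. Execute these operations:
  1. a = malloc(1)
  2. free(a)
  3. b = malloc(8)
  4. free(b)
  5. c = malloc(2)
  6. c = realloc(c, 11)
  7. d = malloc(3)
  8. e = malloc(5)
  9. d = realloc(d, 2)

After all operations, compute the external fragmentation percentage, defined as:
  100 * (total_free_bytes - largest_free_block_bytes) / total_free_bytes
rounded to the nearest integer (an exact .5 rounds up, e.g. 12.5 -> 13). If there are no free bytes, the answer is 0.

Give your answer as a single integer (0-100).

Answer: 13

Derivation:
Op 1: a = malloc(1) -> a = 0; heap: [0-0 ALLOC][1-25 FREE]
Op 2: free(a) -> (freed a); heap: [0-25 FREE]
Op 3: b = malloc(8) -> b = 0; heap: [0-7 ALLOC][8-25 FREE]
Op 4: free(b) -> (freed b); heap: [0-25 FREE]
Op 5: c = malloc(2) -> c = 0; heap: [0-1 ALLOC][2-25 FREE]
Op 6: c = realloc(c, 11) -> c = 0; heap: [0-10 ALLOC][11-25 FREE]
Op 7: d = malloc(3) -> d = 11; heap: [0-10 ALLOC][11-13 ALLOC][14-25 FREE]
Op 8: e = malloc(5) -> e = 14; heap: [0-10 ALLOC][11-13 ALLOC][14-18 ALLOC][19-25 FREE]
Op 9: d = realloc(d, 2) -> d = 11; heap: [0-10 ALLOC][11-12 ALLOC][13-13 FREE][14-18 ALLOC][19-25 FREE]
Free blocks: [1 7] total_free=8 largest=7 -> 100*(8-7)/8 = 100/8 = 12.5 -> rounds to 13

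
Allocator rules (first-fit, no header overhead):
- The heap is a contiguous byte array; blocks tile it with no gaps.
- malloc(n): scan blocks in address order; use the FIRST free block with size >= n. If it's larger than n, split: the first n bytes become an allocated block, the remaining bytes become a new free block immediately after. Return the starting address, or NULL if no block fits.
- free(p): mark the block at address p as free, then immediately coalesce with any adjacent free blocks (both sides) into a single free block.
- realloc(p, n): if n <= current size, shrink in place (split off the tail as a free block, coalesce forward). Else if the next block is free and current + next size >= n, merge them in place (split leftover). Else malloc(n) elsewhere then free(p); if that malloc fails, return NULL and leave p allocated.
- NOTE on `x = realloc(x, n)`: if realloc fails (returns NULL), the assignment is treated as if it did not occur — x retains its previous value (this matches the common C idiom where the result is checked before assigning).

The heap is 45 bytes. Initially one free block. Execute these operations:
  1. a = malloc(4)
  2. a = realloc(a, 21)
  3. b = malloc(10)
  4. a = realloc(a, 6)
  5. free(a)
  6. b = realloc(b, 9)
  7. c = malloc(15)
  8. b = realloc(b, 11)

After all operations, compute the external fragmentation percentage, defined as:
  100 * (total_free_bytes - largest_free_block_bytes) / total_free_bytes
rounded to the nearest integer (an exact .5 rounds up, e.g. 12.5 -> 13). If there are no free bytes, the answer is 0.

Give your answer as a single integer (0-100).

Op 1: a = malloc(4) -> a = 0; heap: [0-3 ALLOC][4-44 FREE]
Op 2: a = realloc(a, 21) -> a = 0; heap: [0-20 ALLOC][21-44 FREE]
Op 3: b = malloc(10) -> b = 21; heap: [0-20 ALLOC][21-30 ALLOC][31-44 FREE]
Op 4: a = realloc(a, 6) -> a = 0; heap: [0-5 ALLOC][6-20 FREE][21-30 ALLOC][31-44 FREE]
Op 5: free(a) -> (freed a); heap: [0-20 FREE][21-30 ALLOC][31-44 FREE]
Op 6: b = realloc(b, 9) -> b = 21; heap: [0-20 FREE][21-29 ALLOC][30-44 FREE]
Op 7: c = malloc(15) -> c = 0; heap: [0-14 ALLOC][15-20 FREE][21-29 ALLOC][30-44 FREE]
Op 8: b = realloc(b, 11) -> b = 21; heap: [0-14 ALLOC][15-20 FREE][21-31 ALLOC][32-44 FREE]
Free blocks: [6 13] total_free=19 largest=13 -> 100*(19-13)/19 = 600/19 ≈ 31.579 -> rounds to 32

Answer: 32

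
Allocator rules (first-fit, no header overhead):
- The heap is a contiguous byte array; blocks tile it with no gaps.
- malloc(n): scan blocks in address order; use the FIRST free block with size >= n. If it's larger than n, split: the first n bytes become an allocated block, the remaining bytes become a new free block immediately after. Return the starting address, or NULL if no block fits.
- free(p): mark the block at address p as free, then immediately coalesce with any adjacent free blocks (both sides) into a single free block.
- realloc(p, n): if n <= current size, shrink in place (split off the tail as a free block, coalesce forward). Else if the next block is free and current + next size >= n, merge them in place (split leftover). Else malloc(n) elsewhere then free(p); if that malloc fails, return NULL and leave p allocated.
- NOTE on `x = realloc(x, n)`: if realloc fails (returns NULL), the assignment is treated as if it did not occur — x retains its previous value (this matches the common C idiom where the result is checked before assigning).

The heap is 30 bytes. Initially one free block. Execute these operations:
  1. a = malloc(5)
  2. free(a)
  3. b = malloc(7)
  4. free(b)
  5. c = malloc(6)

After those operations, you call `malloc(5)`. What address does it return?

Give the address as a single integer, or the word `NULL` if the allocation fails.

Op 1: a = malloc(5) -> a = 0; heap: [0-4 ALLOC][5-29 FREE]
Op 2: free(a) -> (freed a); heap: [0-29 FREE]
Op 3: b = malloc(7) -> b = 0; heap: [0-6 ALLOC][7-29 FREE]
Op 4: free(b) -> (freed b); heap: [0-29 FREE]
Op 5: c = malloc(6) -> c = 0; heap: [0-5 ALLOC][6-29 FREE]
malloc(5): first-fit scan over [0-5 ALLOC][6-29 FREE] -> 6

Answer: 6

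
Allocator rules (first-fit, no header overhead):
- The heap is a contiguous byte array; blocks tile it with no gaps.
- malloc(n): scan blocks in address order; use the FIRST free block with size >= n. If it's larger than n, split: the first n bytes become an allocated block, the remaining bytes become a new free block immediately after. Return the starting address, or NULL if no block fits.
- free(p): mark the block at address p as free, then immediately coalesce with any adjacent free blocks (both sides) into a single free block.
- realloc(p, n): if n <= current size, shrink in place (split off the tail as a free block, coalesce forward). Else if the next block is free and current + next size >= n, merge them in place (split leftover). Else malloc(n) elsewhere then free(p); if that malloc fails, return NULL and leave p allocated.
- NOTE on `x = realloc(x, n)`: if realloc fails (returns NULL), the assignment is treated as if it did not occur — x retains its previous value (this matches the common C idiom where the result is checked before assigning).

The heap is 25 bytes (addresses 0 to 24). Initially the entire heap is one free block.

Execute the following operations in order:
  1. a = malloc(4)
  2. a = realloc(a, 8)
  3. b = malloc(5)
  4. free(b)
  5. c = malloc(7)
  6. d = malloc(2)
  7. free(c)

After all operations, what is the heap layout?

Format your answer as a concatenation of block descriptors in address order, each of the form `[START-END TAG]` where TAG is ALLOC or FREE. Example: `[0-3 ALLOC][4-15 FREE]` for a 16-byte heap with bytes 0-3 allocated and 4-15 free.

Op 1: a = malloc(4) -> a = 0; heap: [0-3 ALLOC][4-24 FREE]
Op 2: a = realloc(a, 8) -> a = 0; heap: [0-7 ALLOC][8-24 FREE]
Op 3: b = malloc(5) -> b = 8; heap: [0-7 ALLOC][8-12 ALLOC][13-24 FREE]
Op 4: free(b) -> (freed b); heap: [0-7 ALLOC][8-24 FREE]
Op 5: c = malloc(7) -> c = 8; heap: [0-7 ALLOC][8-14 ALLOC][15-24 FREE]
Op 6: d = malloc(2) -> d = 15; heap: [0-7 ALLOC][8-14 ALLOC][15-16 ALLOC][17-24 FREE]
Op 7: free(c) -> (freed c); heap: [0-7 ALLOC][8-14 FREE][15-16 ALLOC][17-24 FREE]

Answer: [0-7 ALLOC][8-14 FREE][15-16 ALLOC][17-24 FREE]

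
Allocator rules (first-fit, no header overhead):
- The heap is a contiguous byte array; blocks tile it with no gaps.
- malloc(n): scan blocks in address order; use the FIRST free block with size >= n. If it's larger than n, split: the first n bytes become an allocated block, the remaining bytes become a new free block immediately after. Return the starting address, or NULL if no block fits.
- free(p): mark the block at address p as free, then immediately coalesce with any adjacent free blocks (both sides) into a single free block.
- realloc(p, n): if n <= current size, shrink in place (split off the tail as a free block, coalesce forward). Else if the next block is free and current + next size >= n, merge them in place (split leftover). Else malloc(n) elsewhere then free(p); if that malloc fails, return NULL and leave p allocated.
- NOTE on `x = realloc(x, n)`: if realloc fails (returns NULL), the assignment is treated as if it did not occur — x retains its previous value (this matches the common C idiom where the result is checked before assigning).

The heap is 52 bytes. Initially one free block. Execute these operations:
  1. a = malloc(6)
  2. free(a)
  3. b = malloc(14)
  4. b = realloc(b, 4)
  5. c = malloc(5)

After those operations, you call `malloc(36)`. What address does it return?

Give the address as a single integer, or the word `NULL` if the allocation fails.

Op 1: a = malloc(6) -> a = 0; heap: [0-5 ALLOC][6-51 FREE]
Op 2: free(a) -> (freed a); heap: [0-51 FREE]
Op 3: b = malloc(14) -> b = 0; heap: [0-13 ALLOC][14-51 FREE]
Op 4: b = realloc(b, 4) -> b = 0; heap: [0-3 ALLOC][4-51 FREE]
Op 5: c = malloc(5) -> c = 4; heap: [0-3 ALLOC][4-8 ALLOC][9-51 FREE]
malloc(36): first-fit scan over [0-3 ALLOC][4-8 ALLOC][9-51 FREE] -> 9

Answer: 9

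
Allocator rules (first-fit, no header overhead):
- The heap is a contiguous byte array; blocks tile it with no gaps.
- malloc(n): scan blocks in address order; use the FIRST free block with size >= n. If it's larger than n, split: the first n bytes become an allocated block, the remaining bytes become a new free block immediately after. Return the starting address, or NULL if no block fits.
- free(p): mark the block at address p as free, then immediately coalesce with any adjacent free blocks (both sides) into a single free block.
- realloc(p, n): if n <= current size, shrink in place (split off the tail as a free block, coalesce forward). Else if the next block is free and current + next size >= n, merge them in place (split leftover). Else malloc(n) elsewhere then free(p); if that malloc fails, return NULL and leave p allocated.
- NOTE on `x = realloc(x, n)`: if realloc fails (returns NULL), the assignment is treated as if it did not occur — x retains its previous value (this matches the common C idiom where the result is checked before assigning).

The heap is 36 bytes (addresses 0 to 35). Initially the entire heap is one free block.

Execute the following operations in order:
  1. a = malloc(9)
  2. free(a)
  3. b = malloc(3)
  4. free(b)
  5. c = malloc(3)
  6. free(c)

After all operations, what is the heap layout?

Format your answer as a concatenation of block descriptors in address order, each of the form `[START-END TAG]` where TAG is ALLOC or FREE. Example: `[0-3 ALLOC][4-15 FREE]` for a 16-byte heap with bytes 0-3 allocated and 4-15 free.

Op 1: a = malloc(9) -> a = 0; heap: [0-8 ALLOC][9-35 FREE]
Op 2: free(a) -> (freed a); heap: [0-35 FREE]
Op 3: b = malloc(3) -> b = 0; heap: [0-2 ALLOC][3-35 FREE]
Op 4: free(b) -> (freed b); heap: [0-35 FREE]
Op 5: c = malloc(3) -> c = 0; heap: [0-2 ALLOC][3-35 FREE]
Op 6: free(c) -> (freed c); heap: [0-35 FREE]

Answer: [0-35 FREE]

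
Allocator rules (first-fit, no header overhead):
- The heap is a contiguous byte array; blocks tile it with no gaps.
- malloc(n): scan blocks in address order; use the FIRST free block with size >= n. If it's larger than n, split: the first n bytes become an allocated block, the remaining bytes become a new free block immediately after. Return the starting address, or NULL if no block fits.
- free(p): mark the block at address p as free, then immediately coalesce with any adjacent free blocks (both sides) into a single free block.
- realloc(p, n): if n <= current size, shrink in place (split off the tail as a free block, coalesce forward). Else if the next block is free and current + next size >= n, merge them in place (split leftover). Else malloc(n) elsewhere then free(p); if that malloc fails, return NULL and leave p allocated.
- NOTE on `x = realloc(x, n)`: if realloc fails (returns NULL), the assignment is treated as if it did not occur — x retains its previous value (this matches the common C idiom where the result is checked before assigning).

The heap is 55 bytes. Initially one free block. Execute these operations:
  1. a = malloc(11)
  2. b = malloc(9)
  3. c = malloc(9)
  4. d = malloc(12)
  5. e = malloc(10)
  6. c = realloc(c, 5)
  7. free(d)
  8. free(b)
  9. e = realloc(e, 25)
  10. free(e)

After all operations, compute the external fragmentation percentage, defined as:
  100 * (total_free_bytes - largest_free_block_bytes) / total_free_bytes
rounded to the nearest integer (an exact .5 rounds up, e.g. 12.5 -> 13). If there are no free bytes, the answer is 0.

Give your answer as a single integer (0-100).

Answer: 23

Derivation:
Op 1: a = malloc(11) -> a = 0; heap: [0-10 ALLOC][11-54 FREE]
Op 2: b = malloc(9) -> b = 11; heap: [0-10 ALLOC][11-19 ALLOC][20-54 FREE]
Op 3: c = malloc(9) -> c = 20; heap: [0-10 ALLOC][11-19 ALLOC][20-28 ALLOC][29-54 FREE]
Op 4: d = malloc(12) -> d = 29; heap: [0-10 ALLOC][11-19 ALLOC][20-28 ALLOC][29-40 ALLOC][41-54 FREE]
Op 5: e = malloc(10) -> e = 41; heap: [0-10 ALLOC][11-19 ALLOC][20-28 ALLOC][29-40 ALLOC][41-50 ALLOC][51-54 FREE]
Op 6: c = realloc(c, 5) -> c = 20; heap: [0-10 ALLOC][11-19 ALLOC][20-24 ALLOC][25-28 FREE][29-40 ALLOC][41-50 ALLOC][51-54 FREE]
Op 7: free(d) -> (freed d); heap: [0-10 ALLOC][11-19 ALLOC][20-24 ALLOC][25-40 FREE][41-50 ALLOC][51-54 FREE]
Op 8: free(b) -> (freed b); heap: [0-10 ALLOC][11-19 FREE][20-24 ALLOC][25-40 FREE][41-50 ALLOC][51-54 FREE]
Op 9: e = realloc(e, 25) -> NULL (e unchanged); heap: [0-10 ALLOC][11-19 FREE][20-24 ALLOC][25-40 FREE][41-50 ALLOC][51-54 FREE]
Op 10: free(e) -> (freed e); heap: [0-10 ALLOC][11-19 FREE][20-24 ALLOC][25-54 FREE]
Free blocks: [9 30] total_free=39 largest=30 -> 100*(39-30)/39 = 900/39 ≈ 23.077 -> rounds to 23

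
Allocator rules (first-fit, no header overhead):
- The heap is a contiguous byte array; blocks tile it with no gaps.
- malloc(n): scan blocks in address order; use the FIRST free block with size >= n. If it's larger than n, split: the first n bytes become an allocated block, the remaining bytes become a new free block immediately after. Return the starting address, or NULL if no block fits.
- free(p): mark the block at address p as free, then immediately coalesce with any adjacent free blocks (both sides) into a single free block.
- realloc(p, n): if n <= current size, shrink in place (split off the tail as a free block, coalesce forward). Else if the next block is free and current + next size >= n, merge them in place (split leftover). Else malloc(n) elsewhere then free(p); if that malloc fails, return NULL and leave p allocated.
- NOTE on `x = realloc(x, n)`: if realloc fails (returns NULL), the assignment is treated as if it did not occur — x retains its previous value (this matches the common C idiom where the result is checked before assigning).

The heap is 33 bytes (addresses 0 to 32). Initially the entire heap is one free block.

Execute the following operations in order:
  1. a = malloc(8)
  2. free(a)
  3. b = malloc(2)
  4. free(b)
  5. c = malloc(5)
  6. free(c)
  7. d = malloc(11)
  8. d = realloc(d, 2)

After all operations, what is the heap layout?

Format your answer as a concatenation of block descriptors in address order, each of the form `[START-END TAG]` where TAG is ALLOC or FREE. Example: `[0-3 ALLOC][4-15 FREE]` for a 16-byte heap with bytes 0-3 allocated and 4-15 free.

Answer: [0-1 ALLOC][2-32 FREE]

Derivation:
Op 1: a = malloc(8) -> a = 0; heap: [0-7 ALLOC][8-32 FREE]
Op 2: free(a) -> (freed a); heap: [0-32 FREE]
Op 3: b = malloc(2) -> b = 0; heap: [0-1 ALLOC][2-32 FREE]
Op 4: free(b) -> (freed b); heap: [0-32 FREE]
Op 5: c = malloc(5) -> c = 0; heap: [0-4 ALLOC][5-32 FREE]
Op 6: free(c) -> (freed c); heap: [0-32 FREE]
Op 7: d = malloc(11) -> d = 0; heap: [0-10 ALLOC][11-32 FREE]
Op 8: d = realloc(d, 2) -> d = 0; heap: [0-1 ALLOC][2-32 FREE]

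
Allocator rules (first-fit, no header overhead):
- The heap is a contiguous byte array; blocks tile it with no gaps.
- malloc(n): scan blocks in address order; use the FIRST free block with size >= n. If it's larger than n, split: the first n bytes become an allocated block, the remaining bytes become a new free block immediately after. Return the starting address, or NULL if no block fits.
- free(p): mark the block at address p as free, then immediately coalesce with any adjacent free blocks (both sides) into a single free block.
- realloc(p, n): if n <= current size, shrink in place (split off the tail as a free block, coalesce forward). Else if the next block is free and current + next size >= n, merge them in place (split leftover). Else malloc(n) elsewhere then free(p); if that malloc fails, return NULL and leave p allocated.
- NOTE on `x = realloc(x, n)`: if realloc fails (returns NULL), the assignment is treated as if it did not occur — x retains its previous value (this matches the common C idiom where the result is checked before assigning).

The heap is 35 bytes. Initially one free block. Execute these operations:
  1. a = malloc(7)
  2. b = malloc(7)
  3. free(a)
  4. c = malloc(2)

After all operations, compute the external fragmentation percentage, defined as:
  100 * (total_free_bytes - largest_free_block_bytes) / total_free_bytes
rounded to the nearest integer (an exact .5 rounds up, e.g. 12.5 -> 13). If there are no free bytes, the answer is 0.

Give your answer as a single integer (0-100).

Answer: 19

Derivation:
Op 1: a = malloc(7) -> a = 0; heap: [0-6 ALLOC][7-34 FREE]
Op 2: b = malloc(7) -> b = 7; heap: [0-6 ALLOC][7-13 ALLOC][14-34 FREE]
Op 3: free(a) -> (freed a); heap: [0-6 FREE][7-13 ALLOC][14-34 FREE]
Op 4: c = malloc(2) -> c = 0; heap: [0-1 ALLOC][2-6 FREE][7-13 ALLOC][14-34 FREE]
Free blocks: [5 21] total_free=26 largest=21 -> 100*(26-21)/26 = 500/26 ≈ 19.231 -> rounds to 19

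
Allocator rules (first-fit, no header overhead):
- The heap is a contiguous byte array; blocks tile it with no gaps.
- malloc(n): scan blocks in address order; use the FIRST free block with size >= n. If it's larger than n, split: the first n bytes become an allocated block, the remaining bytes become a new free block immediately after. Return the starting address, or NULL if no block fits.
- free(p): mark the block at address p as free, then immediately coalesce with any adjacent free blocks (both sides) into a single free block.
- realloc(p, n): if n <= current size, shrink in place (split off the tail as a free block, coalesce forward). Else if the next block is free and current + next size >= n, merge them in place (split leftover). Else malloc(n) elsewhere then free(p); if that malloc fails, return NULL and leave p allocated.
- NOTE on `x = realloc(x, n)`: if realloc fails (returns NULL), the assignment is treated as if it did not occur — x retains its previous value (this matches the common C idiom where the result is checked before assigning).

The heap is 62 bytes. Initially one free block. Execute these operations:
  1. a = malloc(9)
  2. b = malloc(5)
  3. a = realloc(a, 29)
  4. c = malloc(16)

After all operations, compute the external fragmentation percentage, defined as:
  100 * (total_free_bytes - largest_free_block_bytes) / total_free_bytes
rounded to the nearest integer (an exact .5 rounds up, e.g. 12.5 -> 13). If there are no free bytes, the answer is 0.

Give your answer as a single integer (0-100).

Op 1: a = malloc(9) -> a = 0; heap: [0-8 ALLOC][9-61 FREE]
Op 2: b = malloc(5) -> b = 9; heap: [0-8 ALLOC][9-13 ALLOC][14-61 FREE]
Op 3: a = realloc(a, 29) -> a = 14; heap: [0-8 FREE][9-13 ALLOC][14-42 ALLOC][43-61 FREE]
Op 4: c = malloc(16) -> c = 43; heap: [0-8 FREE][9-13 ALLOC][14-42 ALLOC][43-58 ALLOC][59-61 FREE]
Free blocks: [9 3] total_free=12 largest=9 -> 100*(12-9)/12 = 300/12 = 25

Answer: 25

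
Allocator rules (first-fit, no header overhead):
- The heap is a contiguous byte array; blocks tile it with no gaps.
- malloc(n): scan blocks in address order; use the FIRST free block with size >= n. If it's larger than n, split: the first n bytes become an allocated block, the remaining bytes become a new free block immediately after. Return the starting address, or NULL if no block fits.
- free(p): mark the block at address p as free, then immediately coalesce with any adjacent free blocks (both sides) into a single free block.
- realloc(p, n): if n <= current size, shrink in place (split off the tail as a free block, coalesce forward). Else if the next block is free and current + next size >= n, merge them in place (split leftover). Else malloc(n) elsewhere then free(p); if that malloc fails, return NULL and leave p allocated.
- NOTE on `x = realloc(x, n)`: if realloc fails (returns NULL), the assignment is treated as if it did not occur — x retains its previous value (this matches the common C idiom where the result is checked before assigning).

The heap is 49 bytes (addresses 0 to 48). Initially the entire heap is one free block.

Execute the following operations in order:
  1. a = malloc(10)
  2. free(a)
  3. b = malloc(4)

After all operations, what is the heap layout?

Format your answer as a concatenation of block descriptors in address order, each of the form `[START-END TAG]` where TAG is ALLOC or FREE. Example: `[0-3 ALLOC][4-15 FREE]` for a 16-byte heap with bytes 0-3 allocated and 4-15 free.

Answer: [0-3 ALLOC][4-48 FREE]

Derivation:
Op 1: a = malloc(10) -> a = 0; heap: [0-9 ALLOC][10-48 FREE]
Op 2: free(a) -> (freed a); heap: [0-48 FREE]
Op 3: b = malloc(4) -> b = 0; heap: [0-3 ALLOC][4-48 FREE]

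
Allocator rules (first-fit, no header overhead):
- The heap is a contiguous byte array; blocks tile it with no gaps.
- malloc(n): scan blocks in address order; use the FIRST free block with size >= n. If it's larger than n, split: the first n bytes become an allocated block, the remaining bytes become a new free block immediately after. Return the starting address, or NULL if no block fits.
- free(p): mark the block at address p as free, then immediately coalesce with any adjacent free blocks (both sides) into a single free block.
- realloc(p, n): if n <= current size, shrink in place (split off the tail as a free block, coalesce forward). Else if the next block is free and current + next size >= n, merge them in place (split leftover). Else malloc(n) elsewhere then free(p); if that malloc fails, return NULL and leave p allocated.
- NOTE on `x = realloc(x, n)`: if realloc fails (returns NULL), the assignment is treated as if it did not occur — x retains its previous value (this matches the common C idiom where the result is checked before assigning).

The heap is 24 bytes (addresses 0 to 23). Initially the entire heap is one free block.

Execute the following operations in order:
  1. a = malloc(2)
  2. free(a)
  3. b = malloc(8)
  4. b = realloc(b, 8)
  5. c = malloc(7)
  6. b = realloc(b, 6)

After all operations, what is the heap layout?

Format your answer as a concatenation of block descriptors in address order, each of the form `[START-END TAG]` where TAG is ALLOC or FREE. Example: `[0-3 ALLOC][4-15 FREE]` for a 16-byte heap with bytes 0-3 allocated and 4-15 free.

Op 1: a = malloc(2) -> a = 0; heap: [0-1 ALLOC][2-23 FREE]
Op 2: free(a) -> (freed a); heap: [0-23 FREE]
Op 3: b = malloc(8) -> b = 0; heap: [0-7 ALLOC][8-23 FREE]
Op 4: b = realloc(b, 8) -> b = 0; heap: [0-7 ALLOC][8-23 FREE]
Op 5: c = malloc(7) -> c = 8; heap: [0-7 ALLOC][8-14 ALLOC][15-23 FREE]
Op 6: b = realloc(b, 6) -> b = 0; heap: [0-5 ALLOC][6-7 FREE][8-14 ALLOC][15-23 FREE]

Answer: [0-5 ALLOC][6-7 FREE][8-14 ALLOC][15-23 FREE]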